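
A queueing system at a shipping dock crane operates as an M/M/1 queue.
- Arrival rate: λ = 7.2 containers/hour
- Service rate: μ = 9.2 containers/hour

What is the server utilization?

Server utilization: ρ = λ/μ
ρ = 7.2/9.2 = 0.7826
The server is busy 78.26% of the time.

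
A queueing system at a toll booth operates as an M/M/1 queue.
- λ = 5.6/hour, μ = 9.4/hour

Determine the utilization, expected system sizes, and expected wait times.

Step 1: ρ = λ/μ = 5.6/9.4 = 0.5957
Step 2: L = λ/(μ-λ) = 5.6/3.80 = 1.4737
Step 3: Lq = λ²/(μ(μ-λ)) = 31.36/(9.4×3.80) = 0.8779
Step 4: W = 1/(μ-λ) = 1/3.80 = 0.26316
Step 5: Wq = λ/(μ(μ-λ)) = 5.6/(9.4×3.80) = 0.1568
Step 6: P(0) = 1-ρ = 0.4043
Verify: L = λW = 5.6×0.26316 = 1.4737 ✔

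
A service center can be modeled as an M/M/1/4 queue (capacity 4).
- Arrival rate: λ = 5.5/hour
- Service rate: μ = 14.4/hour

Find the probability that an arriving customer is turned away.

ρ = λ/μ = 5.5/14.4 = 0.38194
P₀ = (1-ρ)/(1-ρ^(K+1)) = (1-0.38194)/(1-0.38194^5) = 0.6181/0.9919 = 0.6231
P_K = P₀×ρ^K = 0.6231 × 0.38194^4 = 0.6231 × 0.02128 = 0.01326
Blocking probability = 1.33%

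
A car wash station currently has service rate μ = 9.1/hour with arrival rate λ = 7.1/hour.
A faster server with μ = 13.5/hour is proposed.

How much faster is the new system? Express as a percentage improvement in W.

System 1: ρ₁ = 7.1/9.1 = 0.7802, W₁ = 1/(9.1-7.1) = 0.50000
System 2: ρ₂ = 7.1/13.5 = 0.5259, W₂ = 1/(13.5-7.1) = 0.15625
Improvement: (W₁-W₂)/W₁ = (0.50000-0.15625)/0.50000 = 68.75%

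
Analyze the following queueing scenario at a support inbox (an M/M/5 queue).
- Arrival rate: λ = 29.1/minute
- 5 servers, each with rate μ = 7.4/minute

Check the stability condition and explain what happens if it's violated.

Stability requires ρ = λ/(cμ) < 1
ρ = 29.1/(5 × 7.4) = 29.1/37.00 = 0.7865
Since 0.7865 < 1, the system is STABLE.
The servers are busy 78.65% of the time.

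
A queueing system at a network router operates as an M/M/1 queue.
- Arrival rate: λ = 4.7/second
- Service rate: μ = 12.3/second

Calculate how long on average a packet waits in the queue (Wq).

First, compute utilization: ρ = λ/μ = 4.7/12.3 = 0.3821
For M/M/1: Wq = λ/(μ(μ-λ))
Wq = 4.7/(12.3 × (12.3-4.7))
Wq = 4.7/(12.3 × 7.60)
Wq = 0.05028 seconds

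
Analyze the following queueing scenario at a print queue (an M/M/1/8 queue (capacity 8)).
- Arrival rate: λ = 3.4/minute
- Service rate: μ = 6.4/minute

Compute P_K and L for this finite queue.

ρ = λ/μ = 3.4/6.4 = 0.53125
P₀ = (1-ρ)/(1-ρ^(K+1)) = (1-0.53125)/(1-0.53125^9) = 0.46875/0.99663 = 0.4703
P_K = P₀×ρ^K = 0.4703 × 0.53125^8 = 0.4703 × 0.006344 = 0.002984
Blocking probability P_8 = 0.002984 (0.30%)
L = ρ[1 - (K+1)ρ^K + Kρ^(K+1)] / [(1-ρ)(1-ρ^(K+1))]
L = 0.53125 × (1 - 9×0.006344 + 8×0.003370) / ((1 - 0.53125) × (1 - 0.003370)) = 1.1029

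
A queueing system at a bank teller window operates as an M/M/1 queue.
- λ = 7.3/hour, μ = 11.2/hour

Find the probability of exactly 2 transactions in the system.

ρ = λ/μ = 7.3/11.2 = 0.6518
P(n) = (1-ρ)ρⁿ
P(2) = (1-0.6518) × 0.6518^2
P(2) = 0.3482 × 0.4248
P(2) = 0.1479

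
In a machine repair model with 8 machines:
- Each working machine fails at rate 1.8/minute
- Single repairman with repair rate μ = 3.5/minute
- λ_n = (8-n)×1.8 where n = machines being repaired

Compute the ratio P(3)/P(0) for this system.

P(3)/P(0) = ∏_{i=0}^{3-1} λ_i/μ_{i+1}
= (8-0)×1.8/3.5 × (8-1)×1.8/3.5 × (8-2)×1.8/3.5
= 45.7038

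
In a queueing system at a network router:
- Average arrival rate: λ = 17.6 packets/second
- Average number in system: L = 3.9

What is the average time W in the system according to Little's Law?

Little's Law: L = λW, so W = L/λ
W = 3.9/17.6 = 0.2216 seconds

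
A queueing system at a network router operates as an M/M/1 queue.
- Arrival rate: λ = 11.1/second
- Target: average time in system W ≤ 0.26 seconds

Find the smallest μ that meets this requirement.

For M/M/1: W = 1/(μ-λ)
Need W ≤ 0.26, so 1/(μ-λ) ≤ 0.26
μ - λ ≥ 1/0.26 = 3.8462
μ ≥ 11.1 + 3.8462 = 14.9462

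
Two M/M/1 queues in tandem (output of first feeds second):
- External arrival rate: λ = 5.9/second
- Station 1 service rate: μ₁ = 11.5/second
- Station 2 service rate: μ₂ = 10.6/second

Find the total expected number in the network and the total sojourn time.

By Jackson's theorem, each station behaves as independent M/M/1.
Station 1: ρ₁ = 5.9/11.5 = 0.5130, L₁ = ρ₁/(1-ρ₁) = λ/(μ₁-λ) = 5.9/5.60 = 1.0536
Station 2: ρ₂ = 5.9/10.6 = 0.5566, L₂ = ρ₂/(1-ρ₂) = λ/(μ₂-λ) = 5.9/4.70 = 1.2553
Total: L = L₁ + L₂ = 1.0536 + 1.2553 = 2.3089
W = L/λ = 2.3089/5.9 = 0.3913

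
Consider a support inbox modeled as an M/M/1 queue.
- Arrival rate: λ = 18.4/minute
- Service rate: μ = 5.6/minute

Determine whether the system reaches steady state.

Stability requires ρ = λ/(cμ) < 1
ρ = 18.4/(1 × 5.6) = 18.4/5.60 = 3.2857
Since 3.2857 ≥ 1, the system is UNSTABLE.
Queue grows without bound. Need μ > λ = 18.4.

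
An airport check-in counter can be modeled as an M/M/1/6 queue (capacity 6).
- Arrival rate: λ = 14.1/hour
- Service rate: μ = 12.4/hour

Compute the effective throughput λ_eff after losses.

ρ = λ/μ = 14.1/12.4 = 1.1371
P₀ = (1-ρ)/(1-ρ^(K+1)) = (1-1.1371)/(1-1.1371^7) = -0.1371/-1.4580 = 0.09403
P_K = P₀×ρ^K = 0.09403 × 1.1371^6 = 0.09403 × 2.1617 = 0.2033
λ_eff = λ(1-P_K) = 14.1 × (1 - 0.20326) = 14.1 × 0.79674 = 11.2340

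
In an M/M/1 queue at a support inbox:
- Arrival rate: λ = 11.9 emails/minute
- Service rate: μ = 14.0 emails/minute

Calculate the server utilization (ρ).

Server utilization: ρ = λ/μ
ρ = 11.9/14.0 = 0.8500
The server is busy 85.00% of the time.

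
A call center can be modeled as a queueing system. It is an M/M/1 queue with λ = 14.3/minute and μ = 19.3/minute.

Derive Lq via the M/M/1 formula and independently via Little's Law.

Method 1 (direct): Lq = λ²/(μ(μ-λ)) = 204.49/(19.3 × 5.00) = 2.1191

Method 2 (Little's Law):
W = 1/(μ-λ) = 1/5.00 = 0.2000
Wq = W - 1/μ = 0.2000 - 0.05181 = 0.14819
Lq = λWq = 14.3 × 0.14819 = 2.1191 ✔ (matches Method 1)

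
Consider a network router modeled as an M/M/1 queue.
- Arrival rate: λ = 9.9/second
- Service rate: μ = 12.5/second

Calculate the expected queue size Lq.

ρ = λ/μ = 9.9/12.5 = 0.7920
For M/M/1: Lq = λ²/(μ(μ-λ))
Lq = 98.01/(12.5 × 2.60)
Lq = 3.0157 packets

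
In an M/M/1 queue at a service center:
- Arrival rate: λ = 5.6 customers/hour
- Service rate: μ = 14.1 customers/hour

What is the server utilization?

Server utilization: ρ = λ/μ
ρ = 5.6/14.1 = 0.3972
The server is busy 39.72% of the time.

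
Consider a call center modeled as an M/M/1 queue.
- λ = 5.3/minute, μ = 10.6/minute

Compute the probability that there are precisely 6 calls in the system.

ρ = λ/μ = 5.3/10.6 = 0.5000
P(n) = (1-ρ)ρⁿ
P(6) = (1-0.5000) × 0.5000^6
P(6) = 0.50000 × 0.015625
P(6) = 0.007812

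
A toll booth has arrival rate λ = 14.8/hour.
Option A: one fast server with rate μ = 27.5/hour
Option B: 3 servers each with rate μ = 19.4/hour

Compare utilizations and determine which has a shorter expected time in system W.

Option A: single server μ = 27.5 (M/M/1)
  ρ_A = 14.8/27.5 = 0.5382
  W_A = 1/(μ-λ) = 1/(27.5-14.8) = 1/12.70 = 0.07874

Option B: 3 servers μ = 19.4 (M/M/3)
  ρ_B = λ/(cμ) = 14.8/(3×19.4) = 0.2543
  Offered load a = λ/μ = cρ = 14.8/19.4 = 0.7629
  P₀ = [ Σₙ₌₀^2 aⁿ/n! + a^3/(3!(1-ρ)) ]⁻¹
  Σ = a^0/0! + a^1/1! + a^2/2! = 1.0000 + 0.7629 + 0.2910 = 2.0539
  a^3/(3!(1-ρ)) = 0.443997/(6 × 0.745704) = 0.09923
  P₀ = 1/(2.0539 + 0.09923) = 0.4644
  Lq = P₀·a^3·ρ / (3!(1-ρ)²) = 0.4644 × 0.4440 × 0.2543 / (6 × 0.5561) = 0.01572
  Wq_B = Lq/λ = 0.01572/14.8 = 0.001062
  W_B = Wq_B + 1/μ = 0.001062 + 0.05155 = 0.05261

Since W_B = 0.05261 < W_A = 0.07874, Option B (multiple servers) has the shorter time in system.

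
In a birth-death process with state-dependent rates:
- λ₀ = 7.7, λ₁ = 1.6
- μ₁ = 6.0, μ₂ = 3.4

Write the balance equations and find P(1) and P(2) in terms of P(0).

Balance equations:
State 0: λ₀P₀ = μ₁P₁ → P₁ = (λ₀/μ₁)P₀ = (7.7/6.0)P₀ = 1.2833P₀
State 1: P₂ = (λ₀λ₁)/(μ₁μ₂)P₀ = (7.7×1.6)/(6.0×3.4)P₀ = 0.6039P₀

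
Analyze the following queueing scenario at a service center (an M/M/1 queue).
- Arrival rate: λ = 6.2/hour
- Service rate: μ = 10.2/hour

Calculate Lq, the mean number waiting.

ρ = λ/μ = 6.2/10.2 = 0.6078
For M/M/1: Lq = λ²/(μ(μ-λ))
Lq = 38.44/(10.2 × 4.00)
Lq = 0.9422 customers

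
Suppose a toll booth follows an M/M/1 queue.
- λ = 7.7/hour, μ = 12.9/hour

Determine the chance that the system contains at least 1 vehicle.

ρ = λ/μ = 7.7/12.9 = 0.5969
P(N ≥ n) = ρⁿ
P(N ≥ 1) = 0.5969^1
P(N ≥ 1) = 0.5969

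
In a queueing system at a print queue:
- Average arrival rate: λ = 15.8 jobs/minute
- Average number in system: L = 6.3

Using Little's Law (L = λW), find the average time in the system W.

Little's Law: L = λW, so W = L/λ
W = 6.3/15.8 = 0.3987 minutes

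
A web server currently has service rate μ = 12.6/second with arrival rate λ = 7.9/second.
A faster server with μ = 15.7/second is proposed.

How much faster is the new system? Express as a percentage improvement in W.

System 1: ρ₁ = 7.9/12.6 = 0.6270, W₁ = 1/(12.6-7.9) = 0.21277
System 2: ρ₂ = 7.9/15.7 = 0.5032, W₂ = 1/(15.7-7.9) = 0.12821
Improvement: (W₁-W₂)/W₁ = (0.21277-0.12821)/0.21277 = 39.74%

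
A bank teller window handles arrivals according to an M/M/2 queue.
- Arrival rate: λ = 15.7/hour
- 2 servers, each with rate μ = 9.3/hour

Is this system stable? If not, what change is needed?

Stability requires ρ = λ/(cμ) < 1
ρ = 15.7/(2 × 9.3) = 15.7/18.60 = 0.8441
Since 0.8441 < 1, the system is STABLE.
The servers are busy 84.41% of the time.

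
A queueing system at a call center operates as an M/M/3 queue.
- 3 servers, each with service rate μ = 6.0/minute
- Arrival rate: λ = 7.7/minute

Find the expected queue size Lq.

Traffic intensity: ρ = λ/(cμ) = 7.7/(3×6.0) = 0.4278
Since ρ = 0.4278 < 1, system is stable.
Offered load a = λ/μ = cρ = 7.7/6.0 = 1.2833
P₀ = [ Σₙ₌₀^2 aⁿ/n! + a^3/(3!(1-ρ)) ]⁻¹
Σ = a^0/0! + a^1/1! + a^2/2! = 1.0000 + 1.2833 + 0.8235 = 3.1068
a^3/(3!(1-ρ)) = 2.1136/(6 × 0.5722) = 0.6156
P₀ = 1/(3.1068 + 0.6156) = 0.2686
Lq = P₀·a^3·ρ / (3!(1-ρ)²) = 0.2686 × 2.1136 × 0.4278 / (6 × 0.3274) = 0.1236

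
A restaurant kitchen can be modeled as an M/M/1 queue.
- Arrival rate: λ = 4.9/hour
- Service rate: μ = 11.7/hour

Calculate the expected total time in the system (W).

First, compute utilization: ρ = λ/μ = 4.9/11.7 = 0.4188
For M/M/1: W = 1/(μ-λ)
W = 1/(11.7-4.9) = 1/6.80
W = 0.1471 hours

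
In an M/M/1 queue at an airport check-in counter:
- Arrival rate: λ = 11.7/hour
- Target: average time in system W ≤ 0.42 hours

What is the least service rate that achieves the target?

For M/M/1: W = 1/(μ-λ)
Need W ≤ 0.42, so 1/(μ-λ) ≤ 0.42
μ - λ ≥ 1/0.42 = 2.3810
μ ≥ 11.7 + 2.3810 = 14.0810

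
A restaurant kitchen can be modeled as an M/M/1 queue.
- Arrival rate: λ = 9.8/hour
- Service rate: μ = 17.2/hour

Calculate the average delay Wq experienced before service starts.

First, compute utilization: ρ = λ/μ = 9.8/17.2 = 0.5698
For M/M/1: Wq = λ/(μ(μ-λ))
Wq = 9.8/(17.2 × (17.2-9.8))
Wq = 9.8/(17.2 × 7.40)
Wq = 0.07700 hours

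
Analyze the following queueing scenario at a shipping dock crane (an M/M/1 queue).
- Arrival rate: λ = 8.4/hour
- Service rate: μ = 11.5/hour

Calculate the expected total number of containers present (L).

ρ = λ/μ = 8.4/11.5 = 0.7304
For M/M/1: L = λ/(μ-λ)
L = 8.4/(11.5-8.4) = 8.4/3.10
L = 2.7097 containers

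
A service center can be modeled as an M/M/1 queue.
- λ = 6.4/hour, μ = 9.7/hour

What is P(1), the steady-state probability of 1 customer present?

ρ = λ/μ = 6.4/9.7 = 0.6598
P(n) = (1-ρ)ρⁿ
P(1) = (1-0.6598) × 0.6598^1
P(1) = 0.3402 × 0.6598
P(1) = 0.2245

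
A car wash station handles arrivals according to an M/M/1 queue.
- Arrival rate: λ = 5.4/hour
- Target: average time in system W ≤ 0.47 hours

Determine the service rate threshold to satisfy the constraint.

For M/M/1: W = 1/(μ-λ)
Need W ≤ 0.47, so 1/(μ-λ) ≤ 0.47
μ - λ ≥ 1/0.47 = 2.1277
μ ≥ 5.4 + 2.1277 = 7.5277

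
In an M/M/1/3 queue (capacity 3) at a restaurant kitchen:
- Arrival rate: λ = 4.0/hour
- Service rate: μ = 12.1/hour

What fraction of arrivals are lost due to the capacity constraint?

ρ = λ/μ = 4.0/12.1 = 0.3306
P₀ = (1-ρ)/(1-ρ^(K+1)) = (1-0.3306)/(1-0.3306^4) = 0.6694/0.9881 = 0.6775
P_K = P₀×ρ^K = 0.6775 × 0.3306^3 = 0.6775 × 0.03613 = 0.02448
Blocking probability = 2.45%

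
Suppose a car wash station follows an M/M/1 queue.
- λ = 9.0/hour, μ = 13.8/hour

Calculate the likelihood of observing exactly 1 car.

ρ = λ/μ = 9.0/13.8 = 0.6522
P(n) = (1-ρ)ρⁿ
P(1) = (1-0.6522) × 0.6522^1
P(1) = 0.3478 × 0.6522
P(1) = 0.2268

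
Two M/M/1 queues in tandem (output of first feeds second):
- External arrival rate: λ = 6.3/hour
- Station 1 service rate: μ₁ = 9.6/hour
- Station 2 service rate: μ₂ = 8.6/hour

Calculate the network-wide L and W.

By Jackson's theorem, each station behaves as independent M/M/1.
Station 1: ρ₁ = 6.3/9.6 = 0.6562, L₁ = ρ₁/(1-ρ₁) = λ/(μ₁-λ) = 6.3/3.30 = 1.9091
Station 2: ρ₂ = 6.3/8.6 = 0.7326, L₂ = ρ₂/(1-ρ₂) = λ/(μ₂-λ) = 6.3/2.30 = 2.7391
Total: L = L₁ + L₂ = 1.9091 + 2.7391 = 4.6482
W = L/λ = 4.6482/6.3 = 0.7378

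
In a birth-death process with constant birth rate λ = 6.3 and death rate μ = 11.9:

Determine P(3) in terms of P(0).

For constant rates: P(n)/P(0) = (λ/μ)^n
P(3)/P(0) = (6.3/11.9)^3 = 0.5294^3 = 0.1484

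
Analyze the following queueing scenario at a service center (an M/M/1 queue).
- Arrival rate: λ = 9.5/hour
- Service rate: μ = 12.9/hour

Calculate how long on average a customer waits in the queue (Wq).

First, compute utilization: ρ = λ/μ = 9.5/12.9 = 0.7364
For M/M/1: Wq = λ/(μ(μ-λ))
Wq = 9.5/(12.9 × (12.9-9.5))
Wq = 9.5/(12.9 × 3.40)
Wq = 0.2166 hours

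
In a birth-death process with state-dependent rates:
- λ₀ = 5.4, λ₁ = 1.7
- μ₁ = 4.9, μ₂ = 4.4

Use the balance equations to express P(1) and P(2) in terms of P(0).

Balance equations:
State 0: λ₀P₀ = μ₁P₁ → P₁ = (λ₀/μ₁)P₀ = (5.4/4.9)P₀ = 1.1020P₀
State 1: P₂ = (λ₀λ₁)/(μ₁μ₂)P₀ = (5.4×1.7)/(4.9×4.4)P₀ = 0.4258P₀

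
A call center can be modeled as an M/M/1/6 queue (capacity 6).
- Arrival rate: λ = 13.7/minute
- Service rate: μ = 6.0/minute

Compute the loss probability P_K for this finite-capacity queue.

ρ = λ/μ = 13.7/6.0 = 2.28333
P₀ = (1-ρ)/(1-ρ^(K+1)) = (1-2.28333)/(1-2.28333^7) = -1.2833/-322.5793 = 0.003978
P_K = P₀×ρ^K = 0.0039783 × 2.28333^6 = 0.0039783 × 141.7138 = 0.5638
Blocking probability = 56.38%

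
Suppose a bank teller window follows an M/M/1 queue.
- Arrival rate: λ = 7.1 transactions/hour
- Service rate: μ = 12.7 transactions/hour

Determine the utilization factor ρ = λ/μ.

Server utilization: ρ = λ/μ
ρ = 7.1/12.7 = 0.5591
The server is busy 55.91% of the time.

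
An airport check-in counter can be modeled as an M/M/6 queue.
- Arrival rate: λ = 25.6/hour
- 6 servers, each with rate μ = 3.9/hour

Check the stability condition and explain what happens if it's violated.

Stability requires ρ = λ/(cμ) < 1
ρ = 25.6/(6 × 3.9) = 25.6/23.40 = 1.0940
Since 1.0940 ≥ 1, the system is UNSTABLE.
Need c > λ/μ = 25.6/3.9 = 6.56.
Minimum servers needed: c = 7.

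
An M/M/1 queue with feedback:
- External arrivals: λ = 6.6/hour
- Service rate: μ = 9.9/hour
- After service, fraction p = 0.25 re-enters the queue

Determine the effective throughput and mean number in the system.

Effective arrival rate: λ_eff = λ/(1-p) = 6.6/(1-0.25) = 6.6/0.75 = 8.8000
ρ = λ_eff/μ = 8.8000/9.9 = 0.888889
L = ρ/(1-ρ) = 0.888889/(1-0.888889) = 8.0000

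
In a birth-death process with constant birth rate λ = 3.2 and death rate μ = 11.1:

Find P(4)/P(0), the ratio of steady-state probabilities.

For constant rates: P(n)/P(0) = (λ/μ)^n
P(4)/P(0) = (3.2/11.1)^4 = 0.28829^4 = 0.006907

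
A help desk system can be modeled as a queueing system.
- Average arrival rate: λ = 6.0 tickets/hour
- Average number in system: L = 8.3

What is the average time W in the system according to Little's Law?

Little's Law: L = λW, so W = L/λ
W = 8.3/6.0 = 1.3833 hours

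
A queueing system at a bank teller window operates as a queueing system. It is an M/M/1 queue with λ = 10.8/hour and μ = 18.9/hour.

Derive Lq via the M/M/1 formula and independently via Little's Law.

Method 1 (direct): Lq = λ²/(μ(μ-λ)) = 116.64/(18.9 × 8.10) = 0.7619

Method 2 (Little's Law):
W = 1/(μ-λ) = 1/8.10 = 0.12346
Wq = W - 1/μ = 0.12346 - 0.052910 = 0.07055
Lq = λWq = 10.8 × 0.07055 = 0.7619 ✔ (matches Method 1)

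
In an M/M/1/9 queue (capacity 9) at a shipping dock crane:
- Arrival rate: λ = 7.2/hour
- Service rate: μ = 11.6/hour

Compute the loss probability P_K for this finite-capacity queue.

ρ = λ/μ = 7.2/11.6 = 0.62069
P₀ = (1-ρ)/(1-ρ^(K+1)) = (1-0.62069)/(1-0.62069^10) = 0.3793/0.9915 = 0.3826
P_K = P₀×ρ^K = 0.38256 × 0.62069^9 = 0.38256 × 0.013673 = 0.005231
Blocking probability = 0.52%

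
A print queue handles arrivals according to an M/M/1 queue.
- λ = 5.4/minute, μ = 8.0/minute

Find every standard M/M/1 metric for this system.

Step 1: ρ = λ/μ = 5.4/8.0 = 0.6750
Step 2: L = λ/(μ-λ) = 5.4/2.60 = 2.0769
Step 3: Lq = λ²/(μ(μ-λ)) = 29.16/(8.0×2.60) = 1.4019
Step 4: W = 1/(μ-λ) = 1/2.60 = 0.38462
Step 5: Wq = λ/(μ(μ-λ)) = 5.4/(8.0×2.60) = 0.2596
Step 6: P(0) = 1-ρ = 0.3250
Verify: L = λW = 5.4×0.38462 = 2.0769 ✔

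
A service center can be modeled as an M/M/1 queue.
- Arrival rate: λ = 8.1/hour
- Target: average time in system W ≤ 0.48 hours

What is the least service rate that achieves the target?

For M/M/1: W = 1/(μ-λ)
Need W ≤ 0.48, so 1/(μ-λ) ≤ 0.48
μ - λ ≥ 1/0.48 = 2.0833
μ ≥ 8.1 + 2.0833 = 10.1833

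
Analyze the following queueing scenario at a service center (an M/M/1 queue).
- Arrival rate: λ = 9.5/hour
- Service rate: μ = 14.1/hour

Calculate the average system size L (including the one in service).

ρ = λ/μ = 9.5/14.1 = 0.6738
For M/M/1: L = λ/(μ-λ)
L = 9.5/(14.1-9.5) = 9.5/4.60
L = 2.0652 customers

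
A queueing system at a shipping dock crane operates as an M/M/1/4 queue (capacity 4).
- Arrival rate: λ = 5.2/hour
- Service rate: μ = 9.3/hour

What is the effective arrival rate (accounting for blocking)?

ρ = λ/μ = 5.2/9.3 = 0.55914
P₀ = (1-ρ)/(1-ρ^(K+1)) = (1-0.55914)/(1-0.55914^5) = 0.44086/0.94535 = 0.4663
P_K = P₀×ρ^K = 0.4663 × 0.55914^4 = 0.4663 × 0.09774 = 0.04558
λ_eff = λ(1-P_K) = 5.2 × (1 - 0.04558) = 5.2 × 0.95442 = 4.9630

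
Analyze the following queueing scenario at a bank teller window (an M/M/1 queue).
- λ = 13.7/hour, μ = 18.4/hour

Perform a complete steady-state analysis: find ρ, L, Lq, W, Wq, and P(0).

Step 1: ρ = λ/μ = 13.7/18.4 = 0.7446
Step 2: L = λ/(μ-λ) = 13.7/4.70 = 2.9149
Step 3: Lq = λ²/(μ(μ-λ)) = 187.69/(18.4×4.70) = 2.1703
Step 4: W = 1/(μ-λ) = 1/4.70 = 0.21277
Step 5: Wq = λ/(μ(μ-λ)) = 13.7/(18.4×4.70) = 0.1584
Step 6: P(0) = 1-ρ = 0.2554
Verify: L = λW = 13.7×0.21277 = 2.9149 ✔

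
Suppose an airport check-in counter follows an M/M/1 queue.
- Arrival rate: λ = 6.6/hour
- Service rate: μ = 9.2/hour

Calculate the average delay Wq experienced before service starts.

First, compute utilization: ρ = λ/μ = 6.6/9.2 = 0.7174
For M/M/1: Wq = λ/(μ(μ-λ))
Wq = 6.6/(9.2 × (9.2-6.6))
Wq = 6.6/(9.2 × 2.60)
Wq = 0.2759 hours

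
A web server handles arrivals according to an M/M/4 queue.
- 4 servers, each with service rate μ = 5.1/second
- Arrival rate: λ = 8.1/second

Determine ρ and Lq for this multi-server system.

Traffic intensity: ρ = λ/(cμ) = 8.1/(4×5.1) = 0.3971
Since ρ = 0.3971 < 1, system is stable.
Offered load a = λ/μ = cρ = 8.1/5.1 = 1.5882
P₀ = [ Σₙ₌₀^3 aⁿ/n! + a^4/(4!(1-ρ)) ]⁻¹
Σ = a^0/0! + a^1/1! + a^2/2! + a^3/3! = 1.00000 + 1.58824 + 1.26125 + 0.667718 = 4.5172
a^4/(4!(1-ρ)) = 6.3630/(24 × 0.6029) = 0.4397
P₀ = 1/(4.5172 + 0.4397) = 0.2017
Lq = P₀·a^4·ρ / (4!(1-ρ)²) = 0.2017 × 6.3630 × 0.3971 / (24 × 0.3635) = 0.05842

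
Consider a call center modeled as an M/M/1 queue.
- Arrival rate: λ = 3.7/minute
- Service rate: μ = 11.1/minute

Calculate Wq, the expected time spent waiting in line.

First, compute utilization: ρ = λ/μ = 3.7/11.1 = 0.3333
For M/M/1: Wq = λ/(μ(μ-λ))
Wq = 3.7/(11.1 × (11.1-3.7))
Wq = 3.7/(11.1 × 7.40)
Wq = 0.04505 minutes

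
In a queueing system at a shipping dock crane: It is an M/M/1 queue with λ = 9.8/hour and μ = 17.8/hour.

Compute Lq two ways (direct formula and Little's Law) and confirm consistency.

Method 1 (direct): Lq = λ²/(μ(μ-λ)) = 96.04/(17.8 × 8.00) = 0.6744

Method 2 (Little's Law):
W = 1/(μ-λ) = 1/8.00 = 0.1250
Wq = W - 1/μ = 0.1250 - 0.05618 = 0.06882
Lq = λWq = 9.8 × 0.06882 = 0.6744 ✔ (matches Method 1)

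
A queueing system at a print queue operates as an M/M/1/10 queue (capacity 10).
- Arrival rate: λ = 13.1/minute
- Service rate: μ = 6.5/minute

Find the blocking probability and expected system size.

ρ = λ/μ = 13.1/6.5 = 2.0154
P₀ = (1-ρ)/(1-ρ^(K+1)) = (1-2.0154)/(1-2.0154^11) = -1.0154/-2227.3007 = 0.0004559
P_K = P₀×ρ^K = 0.00045589 × 2.0154^10 = 0.00045589 × 1105.6369 = 0.5040
Blocking probability P_10 = 0.5040 (50.40%)
L = ρ[1 - (K+1)ρ^K + Kρ^(K+1)] / [(1-ρ)(1-ρ^(K+1))]
L = 2.0154 × (1 - 11×1105.6369 + 10×2228.3007) / ((1 - 2.0154) × (1 - 2228.3007)) = 9.0201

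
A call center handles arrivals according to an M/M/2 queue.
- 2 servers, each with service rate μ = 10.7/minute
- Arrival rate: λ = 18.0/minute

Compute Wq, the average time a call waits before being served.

Traffic intensity: ρ = λ/(cμ) = 18.0/(2×10.7) = 0.8411
Since ρ = 0.8411 < 1, system is stable.
Offered load a = λ/μ = cρ = 18.0/10.7 = 1.6822
P₀ = [ Σₙ₌₀^1 aⁿ/n! + a^2/(2!(1-ρ)) ]⁻¹
Σ = a^0/0! + a^1/1! = 1.0000 + 1.6822 = 2.6822
a^2/(2!(1-ρ)) = 2.82994/(2 × 0.158879) = 8.9060
P₀ = 1/(2.6822 + 8.9060) = 0.08629
Lq = P₀·a^2·ρ / (2!(1-ρ)²) = 0.08629 × 2.8299 × 0.8411 / (2 × 0.02524) = 4.0687
Wq = Lq/λ = 4.0687/18.0 = 0.2260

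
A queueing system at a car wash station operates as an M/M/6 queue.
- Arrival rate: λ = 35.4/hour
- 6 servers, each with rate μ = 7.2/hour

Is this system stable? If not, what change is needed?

Stability requires ρ = λ/(cμ) < 1
ρ = 35.4/(6 × 7.2) = 35.4/43.20 = 0.8194
Since 0.8194 < 1, the system is STABLE.
The servers are busy 81.94% of the time.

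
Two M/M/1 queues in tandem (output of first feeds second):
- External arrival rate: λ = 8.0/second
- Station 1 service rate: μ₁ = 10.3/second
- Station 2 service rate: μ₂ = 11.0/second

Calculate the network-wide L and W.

By Jackson's theorem, each station behaves as independent M/M/1.
Station 1: ρ₁ = 8.0/10.3 = 0.7767, L₁ = ρ₁/(1-ρ₁) = λ/(μ₁-λ) = 8.0/2.30 = 3.47826
Station 2: ρ₂ = 8.0/11.0 = 0.7273, L₂ = ρ₂/(1-ρ₂) = λ/(μ₂-λ) = 8.0/3.00 = 2.66667
Total: L = L₁ + L₂ = 3.47826 + 2.66667 = 6.1449
W = L/λ = 6.1449/8.0 = 0.7681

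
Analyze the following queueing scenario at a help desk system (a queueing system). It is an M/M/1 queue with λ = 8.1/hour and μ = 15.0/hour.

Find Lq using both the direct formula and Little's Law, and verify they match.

Method 1 (direct): Lq = λ²/(μ(μ-λ)) = 65.61/(15.0 × 6.90) = 0.6339

Method 2 (Little's Law):
W = 1/(μ-λ) = 1/6.90 = 0.14493
Wq = W - 1/μ = 0.14493 - 0.066667 = 0.07826
Lq = λWq = 8.1 × 0.07826 = 0.6339 ✔ (matches Method 1)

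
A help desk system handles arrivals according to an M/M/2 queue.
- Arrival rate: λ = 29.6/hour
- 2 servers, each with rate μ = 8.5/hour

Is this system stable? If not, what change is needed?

Stability requires ρ = λ/(cμ) < 1
ρ = 29.6/(2 × 8.5) = 29.6/17.00 = 1.7412
Since 1.7412 ≥ 1, the system is UNSTABLE.
Need c > λ/μ = 29.6/8.5 = 3.48.
Minimum servers needed: c = 4.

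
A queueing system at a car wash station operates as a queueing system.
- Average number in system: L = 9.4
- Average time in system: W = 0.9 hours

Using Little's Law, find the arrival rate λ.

Little's Law: L = λW, so λ = L/W
λ = 9.4/0.9 = 10.4444 cars/hour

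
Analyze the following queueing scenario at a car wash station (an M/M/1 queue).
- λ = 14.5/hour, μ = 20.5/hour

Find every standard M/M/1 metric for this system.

Step 1: ρ = λ/μ = 14.5/20.5 = 0.7073
Step 2: L = λ/(μ-λ) = 14.5/6.00 = 2.4167
Step 3: Lq = λ²/(μ(μ-λ)) = 210.25/(20.5×6.00) = 1.7093
Step 4: W = 1/(μ-λ) = 1/6.00 = 0.16667
Step 5: Wq = λ/(μ(μ-λ)) = 14.5/(20.5×6.00) = 0.1179
Step 6: P(0) = 1-ρ = 0.2927
Verify: L = λW = 14.5×0.16667 = 2.4167 ✔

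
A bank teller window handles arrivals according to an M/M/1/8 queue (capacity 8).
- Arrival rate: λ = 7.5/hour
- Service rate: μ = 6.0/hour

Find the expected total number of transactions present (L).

ρ = λ/μ = 7.5/6.0 = 1.2500
P₀ = (1-ρ)/(1-ρ^(K+1)) = (1-1.2500)/(1-1.2500^9) = -0.2500/-6.4506 = 0.03876
P_K = P₀×ρ^K = 0.03876 × 1.2500^8 = 0.03876 × 5.9605 = 0.2310
L = ρ[1 - (K+1)ρ^K + Kρ^(K+1)] / [(1-ρ)(1-ρ^(K+1))]
L = 1.2500 × (1 - 9×5.960464 + 8×7.450581) / ((1 - 1.2500) × (1 - 7.450581)) = 5.3952 transactions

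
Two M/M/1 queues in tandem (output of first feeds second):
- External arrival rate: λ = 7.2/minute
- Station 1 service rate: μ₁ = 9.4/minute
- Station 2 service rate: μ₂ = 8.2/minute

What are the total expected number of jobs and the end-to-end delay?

By Jackson's theorem, each station behaves as independent M/M/1.
Station 1: ρ₁ = 7.2/9.4 = 0.7660, L₁ = ρ₁/(1-ρ₁) = λ/(μ₁-λ) = 7.2/2.20 = 3.2727
Station 2: ρ₂ = 7.2/8.2 = 0.8780, L₂ = ρ₂/(1-ρ₂) = λ/(μ₂-λ) = 7.2/1.00 = 7.2000
Total: L = L₁ + L₂ = 3.2727 + 7.2000 = 10.4727
W = L/λ = 10.4727/7.2 = 1.4545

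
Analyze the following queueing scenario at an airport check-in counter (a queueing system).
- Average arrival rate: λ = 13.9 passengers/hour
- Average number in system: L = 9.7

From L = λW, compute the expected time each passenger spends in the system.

Little's Law: L = λW, so W = L/λ
W = 9.7/13.9 = 0.6978 hours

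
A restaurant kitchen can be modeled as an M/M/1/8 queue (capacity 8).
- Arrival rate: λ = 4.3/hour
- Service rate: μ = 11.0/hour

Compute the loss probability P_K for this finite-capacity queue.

ρ = λ/μ = 4.3/11.0 = 0.39091
P₀ = (1-ρ)/(1-ρ^(K+1)) = (1-0.39091)/(1-0.39091^9) = 0.6091/0.9998 = 0.6092
P_K = P₀×ρ^K = 0.6092 × 0.39091^8 = 0.6092 × 0.0005453 = 0.0003322
Blocking probability = 0.03322%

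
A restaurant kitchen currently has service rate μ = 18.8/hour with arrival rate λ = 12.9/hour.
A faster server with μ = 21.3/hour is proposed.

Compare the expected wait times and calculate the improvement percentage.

System 1: ρ₁ = 12.9/18.8 = 0.6862, W₁ = 1/(18.8-12.9) = 0.16949
System 2: ρ₂ = 12.9/21.3 = 0.6056, W₂ = 1/(21.3-12.9) = 0.11905
Improvement: (W₁-W₂)/W₁ = (0.16949-0.11905)/0.16949 = 29.76%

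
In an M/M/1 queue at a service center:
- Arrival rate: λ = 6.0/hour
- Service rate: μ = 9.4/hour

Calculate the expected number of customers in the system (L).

ρ = λ/μ = 6.0/9.4 = 0.6383
For M/M/1: L = λ/(μ-λ)
L = 6.0/(9.4-6.0) = 6.0/3.40
L = 1.7647 customers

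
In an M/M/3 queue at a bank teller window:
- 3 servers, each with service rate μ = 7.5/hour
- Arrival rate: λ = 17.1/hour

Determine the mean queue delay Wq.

Traffic intensity: ρ = λ/(cμ) = 17.1/(3×7.5) = 0.7600
Since ρ = 0.7600 < 1, system is stable.
Offered load a = λ/μ = cρ = 17.1/7.5 = 2.2800
P₀ = [ Σₙ₌₀^2 aⁿ/n! + a^3/(3!(1-ρ)) ]⁻¹
Σ = a^0/0! + a^1/1! + a^2/2! = 1.0000 + 2.2800 + 2.5992 = 5.8792
a^3/(3!(1-ρ)) = 11.8524/(6 × 0.2400) = 8.2308
P₀ = 1/(5.8792 + 8.2308) = 0.07087
Lq = P₀·a^3·ρ / (3!(1-ρ)²) = 0.07087 × 11.8524 × 0.7600 / (6 × 0.05760) = 1.8472
Wq = Lq/λ = 1.8472/17.1 = 0.1080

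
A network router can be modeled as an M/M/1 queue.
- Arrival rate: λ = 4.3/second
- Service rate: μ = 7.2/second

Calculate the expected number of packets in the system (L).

ρ = λ/μ = 4.3/7.2 = 0.5972
For M/M/1: L = λ/(μ-λ)
L = 4.3/(7.2-4.3) = 4.3/2.90
L = 1.4828 packets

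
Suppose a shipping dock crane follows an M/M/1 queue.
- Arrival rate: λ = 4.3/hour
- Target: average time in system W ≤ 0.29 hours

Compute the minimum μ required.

For M/M/1: W = 1/(μ-λ)
Need W ≤ 0.29, so 1/(μ-λ) ≤ 0.29
μ - λ ≥ 1/0.29 = 3.4483
μ ≥ 4.3 + 3.4483 = 7.7483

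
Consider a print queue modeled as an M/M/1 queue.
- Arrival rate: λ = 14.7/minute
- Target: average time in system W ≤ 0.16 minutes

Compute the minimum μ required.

For M/M/1: W = 1/(μ-λ)
Need W ≤ 0.16, so 1/(μ-λ) ≤ 0.16
μ - λ ≥ 1/0.16 = 6.2500
μ ≥ 14.7 + 6.2500 = 20.9500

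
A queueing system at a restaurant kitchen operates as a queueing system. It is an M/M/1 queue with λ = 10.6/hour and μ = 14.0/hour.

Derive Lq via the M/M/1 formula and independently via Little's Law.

Method 1 (direct): Lq = λ²/(μ(μ-λ)) = 112.36/(14.0 × 3.40) = 2.3605

Method 2 (Little's Law):
W = 1/(μ-λ) = 1/3.40 = 0.29412
Wq = W - 1/μ = 0.29412 - 0.071429 = 0.22269
Lq = λWq = 10.6 × 0.22269 = 2.3605 ✔ (matches Method 1)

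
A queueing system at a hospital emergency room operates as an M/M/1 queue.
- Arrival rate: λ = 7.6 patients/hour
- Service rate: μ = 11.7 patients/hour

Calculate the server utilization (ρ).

Server utilization: ρ = λ/μ
ρ = 7.6/11.7 = 0.6496
The server is busy 64.96% of the time.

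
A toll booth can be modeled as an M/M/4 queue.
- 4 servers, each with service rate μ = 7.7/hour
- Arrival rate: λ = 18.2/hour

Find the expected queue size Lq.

Traffic intensity: ρ = λ/(cμ) = 18.2/(4×7.7) = 0.5909
Since ρ = 0.5909 < 1, system is stable.
Offered load a = λ/μ = cρ = 18.2/7.7 = 2.3636
P₀ = [ Σₙ₌₀^3 aⁿ/n! + a^4/(4!(1-ρ)) ]⁻¹
Σ = a^0/0! + a^1/1! + a^2/2! + a^3/3! = 1.0000 + 2.3636 + 2.7934 + 2.2009 = 8.3579
a^4/(4!(1-ρ)) = 31.2121/(24 × 0.40909) = 3.1790
P₀ = 1/(8.3579 + 3.1790) = 0.08668
Lq = P₀·a^4·ρ / (4!(1-ρ)²) = 0.086679 × 31.2121 × 0.59091 / (24 × 0.16736) = 0.3980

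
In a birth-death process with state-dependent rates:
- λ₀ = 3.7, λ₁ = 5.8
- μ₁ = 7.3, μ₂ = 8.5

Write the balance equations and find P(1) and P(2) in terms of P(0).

Balance equations:
State 0: λ₀P₀ = μ₁P₁ → P₁ = (λ₀/μ₁)P₀ = (3.7/7.3)P₀ = 0.5068P₀
State 1: P₂ = (λ₀λ₁)/(μ₁μ₂)P₀ = (3.7×5.8)/(7.3×8.5)P₀ = 0.3459P₀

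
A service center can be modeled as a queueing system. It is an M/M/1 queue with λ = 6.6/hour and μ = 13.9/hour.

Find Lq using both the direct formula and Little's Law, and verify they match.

Method 1 (direct): Lq = λ²/(μ(μ-λ)) = 43.56/(13.9 × 7.30) = 0.4293

Method 2 (Little's Law):
W = 1/(μ-λ) = 1/7.30 = 0.136986
Wq = W - 1/μ = 0.136986 - 0.0719424 = 0.06504
Lq = λWq = 6.6 × 0.06504 = 0.4293 ✔ (matches Method 1)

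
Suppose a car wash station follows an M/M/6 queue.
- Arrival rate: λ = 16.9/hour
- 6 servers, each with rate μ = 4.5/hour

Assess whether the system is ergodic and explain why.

Stability requires ρ = λ/(cμ) < 1
ρ = 16.9/(6 × 4.5) = 16.9/27.00 = 0.6259
Since 0.6259 < 1, the system is STABLE.
The servers are busy 62.59% of the time.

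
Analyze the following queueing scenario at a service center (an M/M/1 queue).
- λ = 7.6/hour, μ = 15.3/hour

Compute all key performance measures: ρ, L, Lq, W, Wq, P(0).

Step 1: ρ = λ/μ = 7.6/15.3 = 0.4967
Step 2: L = λ/(μ-λ) = 7.6/7.70 = 0.9870
Step 3: Lq = λ²/(μ(μ-λ)) = 57.76/(15.3×7.70) = 0.4903
Step 4: W = 1/(μ-λ) = 1/7.70 = 0.12987
Step 5: Wq = λ/(μ(μ-λ)) = 7.6/(15.3×7.70) = 0.06451
Step 6: P(0) = 1-ρ = 0.5033
Verify: L = λW = 7.6×0.12987 = 0.9870 ✔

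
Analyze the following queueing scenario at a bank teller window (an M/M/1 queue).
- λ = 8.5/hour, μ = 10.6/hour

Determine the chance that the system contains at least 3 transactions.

ρ = λ/μ = 8.5/10.6 = 0.80189
P(N ≥ n) = ρⁿ
P(N ≥ 3) = 0.80189^3
P(N ≥ 3) = 0.5156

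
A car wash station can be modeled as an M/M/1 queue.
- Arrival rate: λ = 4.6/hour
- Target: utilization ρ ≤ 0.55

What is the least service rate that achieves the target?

ρ = λ/μ, so μ = λ/ρ
μ ≥ 4.6/0.55 = 8.3636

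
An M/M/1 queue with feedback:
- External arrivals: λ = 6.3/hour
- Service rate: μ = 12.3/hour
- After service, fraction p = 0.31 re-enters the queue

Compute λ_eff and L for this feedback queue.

Effective arrival rate: λ_eff = λ/(1-p) = 6.3/(1-0.31) = 6.3/0.69 = 9.130435
ρ = λ_eff/μ = 9.130435/12.3 = 0.742312
L = ρ/(1-ρ) = 0.742312/(1-0.742312) = 2.8807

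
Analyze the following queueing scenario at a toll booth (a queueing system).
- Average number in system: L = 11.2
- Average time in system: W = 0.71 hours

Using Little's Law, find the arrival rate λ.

Little's Law: L = λW, so λ = L/W
λ = 11.2/0.71 = 15.7746 vehicles/hour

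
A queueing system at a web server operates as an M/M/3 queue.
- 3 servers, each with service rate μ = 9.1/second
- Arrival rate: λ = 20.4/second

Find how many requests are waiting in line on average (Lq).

Traffic intensity: ρ = λ/(cμ) = 20.4/(3×9.1) = 0.7473
Since ρ = 0.7473 < 1, system is stable.
Offered load a = λ/μ = cρ = 20.4/9.1 = 2.2418
P₀ = [ Σₙ₌₀^2 aⁿ/n! + a^3/(3!(1-ρ)) ]⁻¹
Σ = a^0/0! + a^1/1! + a^2/2! = 1.0000 + 2.2418 + 2.5127 = 5.7545
a^3/(3!(1-ρ)) = 11.2659/(6 × 0.252747) = 7.4290
P₀ = 1/(5.7545 + 7.4290) = 0.07585
Lq = P₀·a^3·ρ / (3!(1-ρ)²) = 0.075853 × 11.2659 × 0.74725 / (6 × 0.063881) = 1.6660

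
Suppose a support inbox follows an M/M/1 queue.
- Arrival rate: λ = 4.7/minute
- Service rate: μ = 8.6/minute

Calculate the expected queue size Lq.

ρ = λ/μ = 4.7/8.6 = 0.5465
For M/M/1: Lq = λ²/(μ(μ-λ))
Lq = 22.09/(8.6 × 3.90)
Lq = 0.6586 emails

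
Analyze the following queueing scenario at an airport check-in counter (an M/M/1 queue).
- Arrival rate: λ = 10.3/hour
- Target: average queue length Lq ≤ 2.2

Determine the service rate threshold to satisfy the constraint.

For M/M/1: Lq = λ²/(μ(μ-λ))
Need Lq ≤ 2.2, i.e. μ(μ-λ) ≥ λ²/2.2
μ² - 10.3μ - 106.09/2.2 ≥ 0  →  μ² - 10.3μ - 48.22273 ≥ 0
Quadratic formula (positive root): μ = [λ + √(λ² + 4×48.22273)]/2
Discriminant: 106.09 + 4×48.22273 = 298.9809, √298.9809 = 17.29106
μ ≥ (10.3 + 17.29106)/2 = 13.7955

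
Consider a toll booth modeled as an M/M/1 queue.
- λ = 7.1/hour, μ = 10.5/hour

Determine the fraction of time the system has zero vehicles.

ρ = λ/μ = 7.1/10.5 = 0.6762
P(0) = 1 - ρ = 1 - 0.6762 = 0.3238
The server is idle 32.38% of the time.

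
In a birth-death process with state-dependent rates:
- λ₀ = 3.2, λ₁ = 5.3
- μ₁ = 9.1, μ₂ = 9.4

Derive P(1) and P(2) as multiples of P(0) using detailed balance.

Balance equations:
State 0: λ₀P₀ = μ₁P₁ → P₁ = (λ₀/μ₁)P₀ = (3.2/9.1)P₀ = 0.3516P₀
State 1: P₂ = (λ₀λ₁)/(μ₁μ₂)P₀ = (3.2×5.3)/(9.1×9.4)P₀ = 0.1983P₀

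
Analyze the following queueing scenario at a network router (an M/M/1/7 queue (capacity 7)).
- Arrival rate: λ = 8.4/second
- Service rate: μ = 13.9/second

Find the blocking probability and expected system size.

ρ = λ/μ = 8.4/13.9 = 0.60432
P₀ = (1-ρ)/(1-ρ^(K+1)) = (1-0.60432)/(1-0.60432^8) = 0.39568/0.98221 = 0.4028
P_K = P₀×ρ^K = 0.4028 × 0.60432^7 = 0.4028 × 0.02944 = 0.01186
Blocking probability P_7 = 0.01186 (1.19%)
L = ρ[1 - (K+1)ρ^K + Kρ^(K+1)] / [(1-ρ)(1-ρ^(K+1))]
L = 0.60432 × (1 - 8×0.02944 + 7×0.01779) / ((1 - 0.60432) × (1 - 0.01779)) = 1.3824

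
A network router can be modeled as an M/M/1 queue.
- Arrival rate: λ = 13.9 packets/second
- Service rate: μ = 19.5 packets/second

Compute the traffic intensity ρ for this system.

Server utilization: ρ = λ/μ
ρ = 13.9/19.5 = 0.7128
The server is busy 71.28% of the time.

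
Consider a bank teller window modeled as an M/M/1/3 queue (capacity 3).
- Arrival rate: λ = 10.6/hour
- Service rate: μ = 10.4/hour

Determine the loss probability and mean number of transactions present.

ρ = λ/μ = 10.6/10.4 = 1.0192
P₀ = (1-ρ)/(1-ρ^(K+1)) = (1-1.0192)/(1-1.0192^4) = -0.01920/-0.07904 = 0.2429
P_K = P₀×ρ^K = 0.2429 × 1.0192^3 = 0.2429 × 1.0587 = 0.2572
Blocking probability P_3 = 0.2572 (25.72%)
L = ρ[1 - (K+1)ρ^K + Kρ^(K+1)] / [(1-ρ)(1-ρ^(K+1))]
L = 1.0192 × (1 - 4×1.0587130 + 3×1.0790403) / ((1 - 1.0192) × (1 - 1.0790403)) = 1.5238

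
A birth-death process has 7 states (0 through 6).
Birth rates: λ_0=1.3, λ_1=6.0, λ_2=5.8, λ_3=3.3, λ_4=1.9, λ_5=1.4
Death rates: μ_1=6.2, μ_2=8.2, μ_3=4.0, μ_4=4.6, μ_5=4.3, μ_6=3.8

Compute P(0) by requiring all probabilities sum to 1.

Ratios P(n)/P(0) = (λ₀···λₙ₋₁)/(μ₁···μₙ):
P(1)/P(0) = (1.3)/(6.2) = 0.2097
P(2)/P(0) = (1.3×6.0)/(6.2×8.2) = 0.1534
P(3)/P(0) = (1.3×6.0×5.8)/(6.2×8.2×4.0) = 0.2225
P(4)/P(0) = (1.3×6.0×5.8×3.3)/(6.2×8.2×4.0×4.6) = 0.1596
P(5)/P(0) = (1.3×6.0×5.8×3.3×1.9)/(6.2×8.2×4.0×4.6×4.3) = 0.07052
P(6)/P(0) = (1.3×6.0×5.8×3.3×1.9×1.4)/(6.2×8.2×4.0×4.6×4.3×3.8) = 0.02598

Normalization: ∑ P(n) = 1
P(0) × (1.0000 + 0.2097 + 0.1534 + 0.2225 + 0.1596 + 0.07052 + 0.02598) = 1
P(0) × 1.8417 = 1
P(0) = 1/1.8417 = 0.5430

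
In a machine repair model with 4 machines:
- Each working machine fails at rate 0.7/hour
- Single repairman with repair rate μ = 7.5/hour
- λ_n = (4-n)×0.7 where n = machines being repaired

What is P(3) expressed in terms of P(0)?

P(3)/P(0) = ∏_{i=0}^{3-1} λ_i/μ_{i+1}
= (4-0)×0.7/7.5 × (4-1)×0.7/7.5 × (4-2)×0.7/7.5
= 0.01951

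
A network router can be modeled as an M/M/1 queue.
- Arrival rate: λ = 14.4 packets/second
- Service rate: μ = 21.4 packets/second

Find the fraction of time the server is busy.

Server utilization: ρ = λ/μ
ρ = 14.4/21.4 = 0.6729
The server is busy 67.29% of the time.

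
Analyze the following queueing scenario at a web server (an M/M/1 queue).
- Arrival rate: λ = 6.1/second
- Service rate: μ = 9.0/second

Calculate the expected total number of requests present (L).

ρ = λ/μ = 6.1/9.0 = 0.6778
For M/M/1: L = λ/(μ-λ)
L = 6.1/(9.0-6.1) = 6.1/2.90
L = 2.1034 requests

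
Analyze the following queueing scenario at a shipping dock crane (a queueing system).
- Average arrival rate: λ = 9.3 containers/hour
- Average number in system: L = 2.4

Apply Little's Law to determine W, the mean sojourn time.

Little's Law: L = λW, so W = L/λ
W = 2.4/9.3 = 0.2581 hours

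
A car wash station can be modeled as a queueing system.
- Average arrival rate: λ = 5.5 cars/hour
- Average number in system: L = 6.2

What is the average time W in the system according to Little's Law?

Little's Law: L = λW, so W = L/λ
W = 6.2/5.5 = 1.1273 hours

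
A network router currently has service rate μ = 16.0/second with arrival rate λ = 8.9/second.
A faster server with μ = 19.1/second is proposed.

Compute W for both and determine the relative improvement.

System 1: ρ₁ = 8.9/16.0 = 0.5563, W₁ = 1/(16.0-8.9) = 0.14085
System 2: ρ₂ = 8.9/19.1 = 0.4660, W₂ = 1/(19.1-8.9) = 0.098039
Improvement: (W₁-W₂)/W₁ = (0.14085-0.098039)/0.14085 = 30.39%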